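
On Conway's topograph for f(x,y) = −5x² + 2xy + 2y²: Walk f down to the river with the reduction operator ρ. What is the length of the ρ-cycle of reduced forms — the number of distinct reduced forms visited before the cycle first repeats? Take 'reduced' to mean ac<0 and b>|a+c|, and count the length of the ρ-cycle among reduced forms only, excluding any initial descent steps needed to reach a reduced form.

D = 44, ⌊√D⌋ = 6
descent: ρ → (2,6,-1)  [lands on river]
river: ρ → (-1,6,2)
ρ-cycle length = 2 (tail of 1 descent step not counted)

2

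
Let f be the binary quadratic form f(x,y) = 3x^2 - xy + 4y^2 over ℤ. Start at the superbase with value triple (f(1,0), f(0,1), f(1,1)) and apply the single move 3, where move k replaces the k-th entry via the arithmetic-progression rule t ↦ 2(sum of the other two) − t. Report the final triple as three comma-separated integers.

start (3,4,6) = (f(1,0),f(0,1),f(1,1))
replace slot 3: 2·(3+4) − 6 = 8 → (3,4,8)

3,4,8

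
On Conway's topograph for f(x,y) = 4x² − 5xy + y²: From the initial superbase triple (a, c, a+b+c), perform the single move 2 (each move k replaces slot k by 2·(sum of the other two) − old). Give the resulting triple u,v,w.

start (4,1,0) = (f(1,0),f(0,1),f(1,1))
replace slot 2: 2·(4+0) − 1 = 7 → (4,7,0)

4,7,0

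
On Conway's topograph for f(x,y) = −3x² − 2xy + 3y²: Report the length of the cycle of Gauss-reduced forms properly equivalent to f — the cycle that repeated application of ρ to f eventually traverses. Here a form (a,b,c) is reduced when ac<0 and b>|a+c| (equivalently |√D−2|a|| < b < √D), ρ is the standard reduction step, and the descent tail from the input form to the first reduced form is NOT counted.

D = 40, ⌊√D⌋ = 6
descent: ρ → (3,2,-3)  [lands on river]
river: ρ → (-3,4,2)
river: ρ → (2,4,-3)
river: ρ → (-3,2,3)
river: ρ → (3,4,-2)
river: ρ → (-2,4,3)
ρ-cycle length = 6 (tail of 1 descent step not counted)

6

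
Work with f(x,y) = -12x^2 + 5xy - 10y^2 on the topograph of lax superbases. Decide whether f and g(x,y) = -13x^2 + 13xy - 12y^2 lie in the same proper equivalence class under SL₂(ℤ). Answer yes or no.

D₁ = -455, D₂ = -455
f is negative-definite; reduce −f:
−f: flip: (12,-5,10)→(10,5,12)
−f: reduced (well bottom): (10,5,12) with a≤c, −a<b≤a
flip sign back: reduced form of f is (-10,-5,-12)
g is negative-definite; reduce −g:
−g: translate: b→13 (≡-13 mod 26), so (13,-13,12)→(13,13,12)
−g: flip: (13,13,12)→(12,-13,13)
−g: translate: b→11 (≡-13 mod 24), so (12,-13,13)→(12,11,12)
−g: reduced (well bottom): (12,11,12) with a≤c, −a<b≤a
flip sign back: reduced form of g is (-12,-11,-12)
reduced forms (-10, -5, -12) vs (-12, -11, -12) ⇒ inequivalent

no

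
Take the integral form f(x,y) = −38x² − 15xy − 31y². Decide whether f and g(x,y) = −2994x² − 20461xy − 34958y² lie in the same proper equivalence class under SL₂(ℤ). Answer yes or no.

D₁ = -4487, D₂ = -4487
f is negative-definite; reduce −f:
−f: flip: (38,15,31)→(31,-15,38)
−f: reduced (well bottom): (31,-15,38) with a≤c, −a<b≤a
flip sign back: reduced form of f is (-31,15,-38)
g is negative-definite; reduce −g:
−g: translate: b→2497 (≡20461 mod 5988), so (2994,20461,34958)→(2994,2497,521)
−g: flip: (2994,2497,521)→(521,-2497,2994)
−g: translate: b→-413 (≡-2497 mod 1042), so (521,-2497,2994)→(521,-413,84)
−g: flip: (521,-413,84)→(84,413,521)
−g: translate: b→77 (≡413 mod 168), so (84,413,521)→(84,77,31)
−g: flip: (84,77,31)→(31,-77,84)
−g: translate: b→-15 (≡-77 mod 62), so (31,-77,84)→(31,-15,38)
−g: reduced (well bottom): (31,-15,38) with a≤c, −a<b≤a
flip sign back: reduced form of g is (-31,15,-38)
reduced forms (-31, 15, -38) vs (-31, 15, -38) ⇒ equivalent

yes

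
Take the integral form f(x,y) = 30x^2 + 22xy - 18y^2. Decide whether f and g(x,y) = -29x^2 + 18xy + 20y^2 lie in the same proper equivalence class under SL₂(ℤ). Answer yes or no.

D₁ = 2644, D₂ = 2644
river cycle of f (length 22): (-18, 50, 2), (2, 50, -18), (-18, 22, 30), (30, 38, -10), (-10, 42, 22), (22, 46, -6), (-6, 50, 6), (6, 46, -22), (-22, 42, 10), (10, 38, -30), … (12 more)
river cycle of g (length 78): (20, 22, -27), (-27, 32, 15), (15, 28, -31), (-31, 34, 12), (12, 38, -25), (-25, 12, 25), (25, 38, -12), (-12, 34, 31), (31, 28, -15), (-15, 32, 27), … (68 more)
cycles differ ⇒ inequivalent

no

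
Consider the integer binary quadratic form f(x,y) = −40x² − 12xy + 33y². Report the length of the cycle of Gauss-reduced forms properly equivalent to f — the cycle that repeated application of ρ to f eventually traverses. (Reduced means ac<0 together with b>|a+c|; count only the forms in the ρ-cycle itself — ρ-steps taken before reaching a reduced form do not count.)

D = 5424, ⌊√D⌋ = 73
descent: ρ → (33,12,-40)  [lands on river]
river: ρ → (-40,68,5)
river: ρ → (5,72,-12)
river: ρ → (-12,72,5)
river: ρ → (5,68,-40)
river: ρ → (-40,12,33)
river: ρ → (33,54,-19)
river: ρ → (-19,60,24)
river: ρ → (24,36,-43)
river: ρ → (-43,50,17)
river: ρ → (17,52,-40)
river: ρ → (-40,28,29)
river: ρ → (29,30,-39)
river: ρ → (-39,48,20)
river: ρ → (20,72,-3)
river: ρ → (-3,72,20)
river: ρ → (20,48,-39)
river: ρ → (-39,30,29)
river: ρ → (29,28,-40)
river: ρ → (-40,52,17)
river: ρ → (17,50,-43)
river: ρ → (-43,36,24)
river: ρ → (24,60,-19)
river: ρ → (-19,54,33)
ρ-cycle length = 24 (tail of 1 descent step not counted)

24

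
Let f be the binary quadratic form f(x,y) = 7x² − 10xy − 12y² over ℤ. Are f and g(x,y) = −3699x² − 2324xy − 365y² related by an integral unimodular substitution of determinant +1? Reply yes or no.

D₁ = 436, D₂ = 436
river cycle of f (length 30): (-12, 10, 7), (7, 18, -4), (-4, 14, 15), (15, 16, -3), (-3, 20, 3), (3, 16, -15), (-15, 14, 4), (4, 18, -7), (-7, 10, 12), (12, 14, -5), … (20 more)
river cycle of g (length 30): (-12, 10, 7), (7, 18, -4), (-4, 14, 15), (15, 16, -3), (-3, 20, 3), (3, 16, -15), (-15, 14, 4), (4, 18, -7), (-7, 10, 12), (12, 14, -5), … (20 more)
cycles coincide ⇒ equivalent

yes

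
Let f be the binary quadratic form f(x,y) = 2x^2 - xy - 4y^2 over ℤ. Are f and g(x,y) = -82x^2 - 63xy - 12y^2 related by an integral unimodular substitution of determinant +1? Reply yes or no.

D₁ = 33, D₂ = 33
river cycle of f (length 4): (2, 3, -3), (-3, 3, 2), (2, 5, -1), (-1, 5, 2)
river cycle of g (length 4): (-1, 5, 2), (2, 3, -3), (-3, 3, 2), (2, 5, -1)
cycles coincide ⇒ equivalent

yes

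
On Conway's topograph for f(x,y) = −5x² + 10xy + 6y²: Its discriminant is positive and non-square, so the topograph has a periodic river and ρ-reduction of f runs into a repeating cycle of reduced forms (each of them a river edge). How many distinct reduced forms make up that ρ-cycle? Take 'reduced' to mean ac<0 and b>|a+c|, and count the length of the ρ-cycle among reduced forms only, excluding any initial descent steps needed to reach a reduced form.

D = 220, ⌊√D⌋ = 14
river: ρ → (6,14,-1)
river: ρ → (-1,14,6)
river: ρ → (6,10,-5)
river: ρ → (-5,10,6)
ρ-cycle length = 4 (tail of 0 descent steps not counted)

4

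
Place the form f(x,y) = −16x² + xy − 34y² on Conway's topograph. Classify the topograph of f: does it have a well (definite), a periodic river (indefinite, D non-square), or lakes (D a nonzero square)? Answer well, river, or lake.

D = b²−4ac = 1² − 4·(-16)·(-34) = -2175
D < 0 ⇒ definite ⇒ every region one sign ⇒ single well

well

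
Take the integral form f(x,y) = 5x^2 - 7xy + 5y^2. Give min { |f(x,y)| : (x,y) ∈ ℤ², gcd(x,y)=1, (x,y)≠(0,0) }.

translate: b→3 (≡-7 mod 10), so (5,-7,5)→(5,3,3)
flip: (5,3,3)→(3,-3,5)
translate: b→3 (≡-3 mod 6), so (3,-3,5)→(3,3,5)
reduced (well bottom): (3,3,5) with a≤c, −a<b≤a
well minimum = a = 3

3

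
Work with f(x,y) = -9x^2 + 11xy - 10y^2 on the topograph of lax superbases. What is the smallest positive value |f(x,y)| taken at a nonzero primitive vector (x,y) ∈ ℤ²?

translate: b→7 (≡-11 mod 18), so (9,-11,10)→(9,7,8)
flip: (9,7,8)→(8,-7,9)
reduced (well bottom): (8,-7,9) with a≤c, −a<b≤a
well minimum |f| = |-8| = 8 (negative-definite)

8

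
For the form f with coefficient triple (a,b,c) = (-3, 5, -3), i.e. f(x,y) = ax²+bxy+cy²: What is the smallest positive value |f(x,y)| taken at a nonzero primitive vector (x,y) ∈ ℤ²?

translate: b→1 (≡-5 mod 6), so (3,-5,3)→(3,1,1)
flip: (3,1,1)→(1,-1,3)
translate: b→1 (≡-1 mod 2), so (1,-1,3)→(1,1,3)
reduced (well bottom): (1,1,3) with a≤c, −a<b≤a
well minimum |f| = |-1| = 1 (negative-definite)

1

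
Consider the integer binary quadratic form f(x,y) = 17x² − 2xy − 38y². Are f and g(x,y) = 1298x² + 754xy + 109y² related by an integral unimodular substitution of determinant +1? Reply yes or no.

D₁ = 2588, D₂ = 2588
river cycle of f (length 16): (17, 32, -23), (-23, 14, 26), (26, 38, -11), (-11, 50, 2), (2, 50, -11), (-11, 38, 26), (26, 14, -23), (-23, 32, 17), (17, 36, -19), (-19, 40, 13), … (6 more)
river cycle of g (length 16): (17, 32, -23), (-23, 14, 26), (26, 38, -11), (-11, 50, 2), (2, 50, -11), (-11, 38, 26), (26, 14, -23), (-23, 32, 17), (17, 36, -19), (-19, 40, 13), … (6 more)
cycles coincide ⇒ equivalent

yes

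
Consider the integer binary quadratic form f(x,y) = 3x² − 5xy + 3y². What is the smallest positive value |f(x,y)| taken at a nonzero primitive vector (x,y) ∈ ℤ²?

translate: b→1 (≡-5 mod 6), so (3,-5,3)→(3,1,1)
flip: (3,1,1)→(1,-1,3)
translate: b→1 (≡-1 mod 2), so (1,-1,3)→(1,1,3)
reduced (well bottom): (1,1,3) with a≤c, −a<b≤a
well minimum = a = 1

1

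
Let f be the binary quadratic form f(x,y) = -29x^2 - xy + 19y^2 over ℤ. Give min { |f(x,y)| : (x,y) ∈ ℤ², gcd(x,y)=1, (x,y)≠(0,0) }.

descent: ρ → (19,39,-9)  [lands on river]
river: ρ → (-9,33,31)
river: ρ → (31,29,-11)
river: ρ → (-11,37,19)
closes: descent 1, river 4
min |a| on river = 9

9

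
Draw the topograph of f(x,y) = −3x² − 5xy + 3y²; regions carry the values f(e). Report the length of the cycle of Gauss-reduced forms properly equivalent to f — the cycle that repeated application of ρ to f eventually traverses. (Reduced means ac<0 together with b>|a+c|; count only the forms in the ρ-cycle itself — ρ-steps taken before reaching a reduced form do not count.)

D = 61, ⌊√D⌋ = 7
descent: ρ → (3,5,-3)  [lands on river]
river: ρ → (-3,7,1)
river: ρ → (1,7,-3)
river: ρ → (-3,5,3)
river: ρ → (3,7,-1)
river: ρ → (-1,7,3)
ρ-cycle length = 6 (tail of 1 descent step not counted)

6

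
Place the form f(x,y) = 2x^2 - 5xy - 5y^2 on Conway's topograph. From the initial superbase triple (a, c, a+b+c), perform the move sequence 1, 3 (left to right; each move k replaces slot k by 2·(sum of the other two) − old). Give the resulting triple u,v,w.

start (2,-5,-8) = (f(1,0),f(0,1),f(1,1))
replace slot 1: 2·((-5)+(-8)) − 2 = -28 → (-28,-5,-8)
replace slot 3: 2·((-28)+(-5)) − (-8) = -58 → (-28,-5,-58)

-28,-5,-58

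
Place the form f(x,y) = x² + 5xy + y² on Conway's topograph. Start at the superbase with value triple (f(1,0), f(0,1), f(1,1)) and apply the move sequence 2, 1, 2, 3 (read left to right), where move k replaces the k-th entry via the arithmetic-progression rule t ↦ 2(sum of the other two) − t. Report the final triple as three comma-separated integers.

start (1,1,7) = (f(1,0),f(0,1),f(1,1))
replace slot 2: 2·(1+7) − 1 = 15 → (1,15,7)
replace slot 1: 2·(15+7) − 1 = 43 → (43,15,7)
replace slot 2: 2·(43+7) − 15 = 85 → (43,85,7)
replace slot 3: 2·(43+85) − 7 = 249 → (43,85,249)

43,85,249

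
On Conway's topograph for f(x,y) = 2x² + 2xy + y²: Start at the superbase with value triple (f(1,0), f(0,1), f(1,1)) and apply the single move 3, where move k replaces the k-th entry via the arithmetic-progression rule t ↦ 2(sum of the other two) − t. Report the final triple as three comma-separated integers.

start (2,1,5) = (f(1,0),f(0,1),f(1,1))
replace slot 3: 2·(2+1) − 5 = 1 → (2,1,1)

2,1,1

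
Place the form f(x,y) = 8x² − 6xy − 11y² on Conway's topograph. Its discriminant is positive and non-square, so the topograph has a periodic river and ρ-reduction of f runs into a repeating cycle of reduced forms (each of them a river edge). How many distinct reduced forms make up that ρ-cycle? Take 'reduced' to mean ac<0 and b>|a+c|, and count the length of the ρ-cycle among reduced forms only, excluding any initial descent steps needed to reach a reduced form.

D = 388, ⌊√D⌋ = 19
descent: ρ → (-11,6,8)  [lands on river]
river: ρ → (8,10,-9)
river: ρ → (-9,8,9)
river: ρ → (9,10,-8)
river: ρ → (-8,6,11)
river: ρ → (11,16,-3)
river: ρ → (-3,14,16)
river: ρ → (16,18,-1)
river: ρ → (-1,18,16)
river: ρ → (16,14,-3)
river: ρ → (-3,16,11)
river: ρ → (11,6,-8)
river: ρ → (-8,10,9)
river: ρ → (9,8,-9)
river: ρ → (-9,10,8)
river: ρ → (8,6,-11)
river: ρ → (-11,16,3)
river: ρ → (3,14,-16)
river: ρ → (-16,18,1)
river: ρ → (1,18,-16)
river: ρ → (-16,14,3)
river: ρ → (3,16,-11)
ρ-cycle length = 22 (tail of 1 descent step not counted)

22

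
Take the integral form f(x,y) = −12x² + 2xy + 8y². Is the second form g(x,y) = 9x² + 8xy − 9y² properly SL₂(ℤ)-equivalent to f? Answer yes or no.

D₁ = 388, D₂ = 388
river cycle of f (length 18): (8, 14, -6), (-6, 10, 12), (12, 14, -4), (-4, 18, 4), (4, 14, -12), (-12, 10, 6), (6, 14, -8), (-8, 18, 2), (2, 18, -8), (-8, 14, 6), … (8 more)
river cycle of g (length 22): (-9, 10, 8), (8, 6, -11), (-11, 16, 3), (3, 14, -16), (-16, 18, 1), (1, 18, -16), (-16, 14, 3), (3, 16, -11), (-11, 6, 8), (8, 10, -9), … (12 more)
cycles differ ⇒ inequivalent

no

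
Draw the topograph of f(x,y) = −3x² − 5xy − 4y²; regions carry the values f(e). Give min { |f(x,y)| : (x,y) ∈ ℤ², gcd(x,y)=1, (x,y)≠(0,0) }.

translate: b→-1 (≡5 mod 6), so (3,5,4)→(3,-1,2)
flip: (3,-1,2)→(2,1,3)
reduced (well bottom): (2,1,3) with a≤c, −a<b≤a
well minimum |f| = |-2| = 2 (negative-definite)

2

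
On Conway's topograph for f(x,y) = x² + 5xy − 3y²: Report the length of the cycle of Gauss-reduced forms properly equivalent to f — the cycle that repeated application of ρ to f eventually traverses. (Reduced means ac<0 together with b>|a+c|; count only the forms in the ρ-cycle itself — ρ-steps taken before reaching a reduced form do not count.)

D = 37, ⌊√D⌋ = 6
river: ρ → (-3,1,3)
river: ρ → (3,5,-1)
river: ρ → (-1,5,3)
river: ρ → (3,1,-3)
river: ρ → (-3,5,1)
river: ρ → (1,5,-3)
ρ-cycle length = 6 (tail of 0 descent steps not counted)

6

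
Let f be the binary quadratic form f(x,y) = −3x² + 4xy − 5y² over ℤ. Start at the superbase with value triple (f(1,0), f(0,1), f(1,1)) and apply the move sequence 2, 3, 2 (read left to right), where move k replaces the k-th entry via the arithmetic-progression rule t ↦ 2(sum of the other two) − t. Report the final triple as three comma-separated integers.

start (-3,-5,-4) = (f(1,0),f(0,1),f(1,1))
replace slot 2: 2·((-3)+(-4)) − (-5) = -9 → (-3,-9,-4)
replace slot 3: 2·((-3)+(-9)) − (-4) = -20 → (-3,-9,-20)
replace slot 2: 2·((-3)+(-20)) − (-9) = -37 → (-3,-37,-20)

-3,-37,-20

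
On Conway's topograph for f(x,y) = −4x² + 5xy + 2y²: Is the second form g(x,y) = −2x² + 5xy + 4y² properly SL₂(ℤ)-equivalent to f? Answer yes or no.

D₁ = 57, D₂ = 57
river cycle of f (length 6): (2, 7, -1), (-1, 7, 2), (2, 5, -4), (-4, 3, 3), (3, 3, -4), (-4, 5, 2)
river cycle of g (length 6): (4, 3, -3), (-3, 3, 4), (4, 5, -2), (-2, 7, 1), (1, 7, -2), (-2, 5, 4)
cycles differ ⇒ inequivalent

no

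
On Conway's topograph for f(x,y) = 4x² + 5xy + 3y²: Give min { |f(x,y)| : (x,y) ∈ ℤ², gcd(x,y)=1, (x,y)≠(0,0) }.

translate: b→-3 (≡5 mod 8), so (4,5,3)→(4,-3,2)
flip: (4,-3,2)→(2,3,4)
translate: b→-1 (≡3 mod 4), so (2,3,4)→(2,-1,3)
reduced (well bottom): (2,-1,3) with a≤c, −a<b≤a
well minimum = a = 2

2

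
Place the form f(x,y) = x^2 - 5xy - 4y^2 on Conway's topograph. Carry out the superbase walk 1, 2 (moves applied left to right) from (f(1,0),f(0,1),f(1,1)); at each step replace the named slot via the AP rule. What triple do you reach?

start (1,-4,-8) = (f(1,0),f(0,1),f(1,1))
replace slot 1: 2·((-4)+(-8)) − 1 = -25 → (-25,-4,-8)
replace slot 2: 2·((-25)+(-8)) − (-4) = -62 → (-25,-62,-8)

-25,-62,-8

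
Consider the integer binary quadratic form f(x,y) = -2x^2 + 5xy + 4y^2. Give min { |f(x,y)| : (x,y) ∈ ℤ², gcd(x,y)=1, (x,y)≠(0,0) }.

river: ρ → (4,3,-3)
river: ρ → (-3,3,4)
river: ρ → (4,5,-2)
river: ρ → (-2,7,1)
river: ρ → (1,7,-2)
river: ρ → (-2,5,4)
closes: descent 0, river 6
min |a| on river = 1

1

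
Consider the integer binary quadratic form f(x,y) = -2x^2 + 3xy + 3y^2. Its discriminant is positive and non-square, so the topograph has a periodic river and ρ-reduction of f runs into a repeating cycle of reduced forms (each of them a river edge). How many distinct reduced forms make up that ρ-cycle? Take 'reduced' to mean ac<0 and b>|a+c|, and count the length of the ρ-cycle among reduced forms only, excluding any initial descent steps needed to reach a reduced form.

D = 33, ⌊√D⌋ = 5
river: ρ → (3,3,-2)
river: ρ → (-2,5,1)
river: ρ → (1,5,-2)
river: ρ → (-2,3,3)
ρ-cycle length = 4 (tail of 0 descent steps not counted)

4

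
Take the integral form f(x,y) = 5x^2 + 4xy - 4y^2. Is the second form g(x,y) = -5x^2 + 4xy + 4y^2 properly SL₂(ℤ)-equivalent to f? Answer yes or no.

D₁ = 96, D₂ = 96
river cycle of f (length 4): (-4, 4, 5), (5, 6, -3), (-3, 6, 5), (5, 4, -4)
river cycle of g (length 4): (4, 4, -5), (-5, 6, 3), (3, 6, -5), (-5, 4, 4)
cycles differ ⇒ inequivalent

no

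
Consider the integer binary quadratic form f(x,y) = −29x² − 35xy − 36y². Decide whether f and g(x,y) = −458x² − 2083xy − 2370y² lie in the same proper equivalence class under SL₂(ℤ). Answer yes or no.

D₁ = -2951, D₂ = -2951
f is negative-definite; reduce −f:
−f: translate: b→-23 (≡35 mod 58), so (29,35,36)→(29,-23,30)
−f: reduced (well bottom): (29,-23,30) with a≤c, −a<b≤a
flip sign back: reduced form of f is (-29,23,-30)
g is negative-definite; reduce −g:
−g: translate: b→251 (≡2083 mod 916), so (458,2083,2370)→(458,251,36)
−g: flip: (458,251,36)→(36,-251,458)
−g: translate: b→-35 (≡-251 mod 72), so (36,-251,458)→(36,-35,29)
−g: flip: (36,-35,29)→(29,35,36)
−g: translate: b→-23 (≡35 mod 58), so (29,35,36)→(29,-23,30)
−g: reduced (well bottom): (29,-23,30) with a≤c, −a<b≤a
flip sign back: reduced form of g is (-29,23,-30)
reduced forms (-29, 23, -30) vs (-29, 23, -30) ⇒ equivalent

yes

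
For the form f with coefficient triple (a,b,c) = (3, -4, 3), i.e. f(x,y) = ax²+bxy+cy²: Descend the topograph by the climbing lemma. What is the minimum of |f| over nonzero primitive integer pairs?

translate: b→2 (≡-4 mod 6), so (3,-4,3)→(3,2,2)
flip: (3,2,2)→(2,-2,3)
translate: b→2 (≡-2 mod 4), so (2,-2,3)→(2,2,3)
reduced (well bottom): (2,2,3) with a≤c, −a<b≤a
well minimum = a = 2

2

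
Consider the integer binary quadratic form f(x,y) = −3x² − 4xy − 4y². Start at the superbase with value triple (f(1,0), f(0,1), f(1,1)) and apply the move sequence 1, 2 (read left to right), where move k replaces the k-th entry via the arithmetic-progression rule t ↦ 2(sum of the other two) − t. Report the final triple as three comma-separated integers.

start (-3,-4,-11) = (f(1,0),f(0,1),f(1,1))
replace slot 1: 2·((-4)+(-11)) − (-3) = -27 → (-27,-4,-11)
replace slot 2: 2·((-27)+(-11)) − (-4) = -72 → (-27,-72,-11)

-27,-72,-11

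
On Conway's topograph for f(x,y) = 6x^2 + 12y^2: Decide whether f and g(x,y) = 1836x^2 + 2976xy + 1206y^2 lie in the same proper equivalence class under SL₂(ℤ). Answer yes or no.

D₁ = -288, D₂ = -288
f: reduced (well bottom): (6,0,12) with a≤c, −a<b≤a
g: translate: b→-696 (≡2976 mod 3672), so (1836,2976,1206)→(1836,-696,66)
g: flip: (1836,-696,66)→(66,696,1836)
g: translate: b→36 (≡696 mod 132), so (66,696,1836)→(66,36,6)
g: flip: (66,36,6)→(6,-36,66)
g: translate: b→0 (≡-36 mod 12), so (6,-36,66)→(6,0,12)
g: reduced (well bottom): (6,0,12) with a≤c, −a<b≤a
reduced forms (6, 0, 12) vs (6, 0, 12) ⇒ equivalent

yes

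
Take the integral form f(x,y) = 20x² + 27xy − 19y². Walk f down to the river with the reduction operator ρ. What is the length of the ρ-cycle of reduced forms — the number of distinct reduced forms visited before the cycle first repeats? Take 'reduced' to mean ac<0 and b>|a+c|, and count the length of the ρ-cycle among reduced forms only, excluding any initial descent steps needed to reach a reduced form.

D = 2249, ⌊√D⌋ = 47
river: ρ → (-19,11,28)
river: ρ → (28,45,-2)
river: ρ → (-2,47,5)
river: ρ → (5,43,-20)
river: ρ → (-20,37,11)
river: ρ → (11,29,-32)
river: ρ → (-32,35,8)
river: ρ → (8,45,-7)
river: ρ → (-7,39,26)
river: ρ → (26,13,-20)
river: ρ → (-20,27,19)
river: ρ → (19,11,-28)
river: ρ → (-28,45,2)
river: ρ → (2,47,-5)
river: ρ → (-5,43,20)
river: ρ → (20,37,-11)
river: ρ → (-11,29,32)
river: ρ → (32,35,-8)
river: ρ → (-8,45,7)
river: ρ → (7,39,-26)
river: ρ → (-26,13,20)
river: ρ → (20,27,-19)
ρ-cycle length = 22 (tail of 0 descent steps not counted)

22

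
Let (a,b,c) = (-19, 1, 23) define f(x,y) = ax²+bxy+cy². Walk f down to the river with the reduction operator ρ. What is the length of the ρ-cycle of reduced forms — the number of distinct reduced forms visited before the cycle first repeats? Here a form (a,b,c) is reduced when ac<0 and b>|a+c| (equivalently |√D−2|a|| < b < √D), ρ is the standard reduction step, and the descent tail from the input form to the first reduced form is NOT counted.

D = 1749, ⌊√D⌋ = 41
descent: ρ → (23,-1,-19)
descent: ρ → (-19,39,3)  [lands on river]
river: ρ → (3,39,-19)
river: ρ → (-19,37,5)
river: ρ → (5,33,-33)
river: ρ → (-33,33,5)
river: ρ → (5,37,-19)
ρ-cycle length = 6 (tail of 2 descent steps not counted)

6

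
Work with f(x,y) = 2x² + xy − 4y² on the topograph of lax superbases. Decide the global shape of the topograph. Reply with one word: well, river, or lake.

D = b²−4ac = 1² − 4·2·(-4) = 33
D > 0 non-square ⇒ indefinite ⇒ periodic river

river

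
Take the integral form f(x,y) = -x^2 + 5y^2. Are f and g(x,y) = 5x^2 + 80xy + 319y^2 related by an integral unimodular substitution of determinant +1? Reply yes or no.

D₁ = 20, D₂ = 20
river cycle of f (length 2): (-1, 4, 1), (1, 4, -1)
river cycle of g (length 2): (-1, 4, 1), (1, 4, -1)
cycles coincide ⇒ equivalent

yes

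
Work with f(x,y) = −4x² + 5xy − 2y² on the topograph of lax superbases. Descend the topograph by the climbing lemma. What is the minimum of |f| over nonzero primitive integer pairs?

translate: b→3 (≡-5 mod 8), so (4,-5,2)→(4,3,1)
flip: (4,3,1)→(1,-3,4)
translate: b→1 (≡-3 mod 2), so (1,-3,4)→(1,1,2)
reduced (well bottom): (1,1,2) with a≤c, −a<b≤a
well minimum |f| = |-1| = 1 (negative-definite)

1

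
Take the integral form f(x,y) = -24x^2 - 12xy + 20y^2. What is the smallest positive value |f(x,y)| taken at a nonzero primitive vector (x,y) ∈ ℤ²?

descent: ρ → (20,12,-24)  [lands on river]
river: ρ → (-24,36,8)
river: ρ → (8,44,-4)
river: ρ → (-4,44,8)
river: ρ → (8,36,-24)
river: ρ → (-24,12,20)
river: ρ → (20,28,-16)
river: ρ → (-16,36,12)
river: ρ → (12,36,-16)
river: ρ → (-16,28,20)
closes: descent 1, river 10
min |a| on river = 4

4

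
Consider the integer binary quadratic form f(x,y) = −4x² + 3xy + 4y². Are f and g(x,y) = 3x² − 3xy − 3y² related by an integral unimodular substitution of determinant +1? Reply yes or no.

D₁ = 73, D₂ = 45
discriminants differ ⇒ not SL₂(ℤ)-equivalent

no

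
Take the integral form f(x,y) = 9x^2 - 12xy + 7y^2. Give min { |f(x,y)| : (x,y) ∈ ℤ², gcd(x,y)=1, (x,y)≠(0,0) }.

translate: b→6 (≡-12 mod 18), so (9,-12,7)→(9,6,4)
flip: (9,6,4)→(4,-6,9)
translate: b→2 (≡-6 mod 8), so (4,-6,9)→(4,2,7)
reduced (well bottom): (4,2,7) with a≤c, −a<b≤a
well minimum = a = 4

4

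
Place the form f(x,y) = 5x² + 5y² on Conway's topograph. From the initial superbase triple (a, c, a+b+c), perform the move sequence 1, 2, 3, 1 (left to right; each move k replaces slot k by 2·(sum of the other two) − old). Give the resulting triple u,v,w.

start (5,5,10) = (f(1,0),f(0,1),f(1,1))
replace slot 1: 2·(5+10) − 5 = 25 → (25,5,10)
replace slot 2: 2·(25+10) − 5 = 65 → (25,65,10)
replace slot 3: 2·(25+65) − 10 = 170 → (25,65,170)
replace slot 1: 2·(65+170) − 25 = 445 → (445,65,170)

445,65,170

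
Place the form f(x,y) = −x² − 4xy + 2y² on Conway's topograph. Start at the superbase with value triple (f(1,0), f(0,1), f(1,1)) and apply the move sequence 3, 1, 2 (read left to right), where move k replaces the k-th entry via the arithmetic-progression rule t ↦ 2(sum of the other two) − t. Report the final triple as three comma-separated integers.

start (-1,2,-3) = (f(1,0),f(0,1),f(1,1))
replace slot 3: 2·((-1)+2) − (-3) = 5 → (-1,2,5)
replace slot 1: 2·(2+5) − (-1) = 15 → (15,2,5)
replace slot 2: 2·(15+5) − 2 = 38 → (15,38,5)

15,38,5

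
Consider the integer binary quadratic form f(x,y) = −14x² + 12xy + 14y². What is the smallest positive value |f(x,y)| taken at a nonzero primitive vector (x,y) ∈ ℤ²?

river: ρ → (14,16,-12)
river: ρ → (-12,8,18)
river: ρ → (18,28,-2)
river: ρ → (-2,28,18)
river: ρ → (18,8,-12)
river: ρ → (-12,16,14)
river: ρ → (14,12,-14)
river: ρ → (-14,16,12)
river: ρ → (12,8,-18)
river: ρ → (-18,28,2)
river: ρ → (2,28,-18)
river: ρ → (-18,8,12)
river: ρ → (12,16,-14)
river: ρ → (-14,12,14)
closes: descent 0, river 14
min |a| on river = 2

2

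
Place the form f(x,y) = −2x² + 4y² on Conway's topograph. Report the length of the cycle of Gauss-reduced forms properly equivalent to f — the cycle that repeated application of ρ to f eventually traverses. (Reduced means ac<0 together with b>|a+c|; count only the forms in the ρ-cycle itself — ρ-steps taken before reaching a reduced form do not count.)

D = 32, ⌊√D⌋ = 5
descent: ρ → (4,0,-2)
descent: ρ → (-2,4,2)  [lands on river]
river: ρ → (2,4,-2)
ρ-cycle length = 2 (tail of 2 descent steps not counted)

2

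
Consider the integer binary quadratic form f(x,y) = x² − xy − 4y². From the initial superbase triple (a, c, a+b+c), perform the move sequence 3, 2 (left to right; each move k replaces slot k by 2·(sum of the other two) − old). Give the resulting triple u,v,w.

start (1,-4,-4) = (f(1,0),f(0,1),f(1,1))
replace slot 3: 2·(1+(-4)) − (-4) = -2 → (1,-4,-2)
replace slot 2: 2·(1+(-2)) − (-4) = 2 → (1,2,-2)

1,2,-2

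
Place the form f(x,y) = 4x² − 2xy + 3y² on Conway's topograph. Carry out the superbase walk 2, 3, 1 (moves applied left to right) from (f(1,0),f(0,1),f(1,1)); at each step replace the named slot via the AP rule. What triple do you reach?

start (4,3,5) = (f(1,0),f(0,1),f(1,1))
replace slot 2: 2·(4+5) − 3 = 15 → (4,15,5)
replace slot 3: 2·(4+15) − 5 = 33 → (4,15,33)
replace slot 1: 2·(15+33) − 4 = 92 → (92,15,33)

92,15,33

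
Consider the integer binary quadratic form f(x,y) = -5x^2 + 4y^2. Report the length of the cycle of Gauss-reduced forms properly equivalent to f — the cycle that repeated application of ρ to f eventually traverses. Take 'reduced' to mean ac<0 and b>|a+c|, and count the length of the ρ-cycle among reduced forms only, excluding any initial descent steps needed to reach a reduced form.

D = 80, ⌊√D⌋ = 8
descent: ρ → (4,8,-1)  [lands on river]
river: ρ → (-1,8,4)
ρ-cycle length = 2 (tail of 1 descent step not counted)

2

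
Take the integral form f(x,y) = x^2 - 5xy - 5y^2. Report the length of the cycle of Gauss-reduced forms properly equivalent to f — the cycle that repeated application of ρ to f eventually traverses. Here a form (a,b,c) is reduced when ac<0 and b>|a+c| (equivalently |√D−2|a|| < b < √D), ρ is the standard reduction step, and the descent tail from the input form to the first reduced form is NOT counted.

D = 45, ⌊√D⌋ = 6
descent: ρ → (-5,5,1)  [lands on river]
river: ρ → (1,5,-5)
ρ-cycle length = 2 (tail of 1 descent step not counted)

2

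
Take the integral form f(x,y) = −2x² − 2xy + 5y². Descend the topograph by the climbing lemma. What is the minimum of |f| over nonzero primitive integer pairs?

descent: ρ → (5,2,-2)
descent: ρ → (-2,6,1)  [lands on river]
river: ρ → (1,6,-2)
closes: descent 2, river 2
min |a| on river = 1

1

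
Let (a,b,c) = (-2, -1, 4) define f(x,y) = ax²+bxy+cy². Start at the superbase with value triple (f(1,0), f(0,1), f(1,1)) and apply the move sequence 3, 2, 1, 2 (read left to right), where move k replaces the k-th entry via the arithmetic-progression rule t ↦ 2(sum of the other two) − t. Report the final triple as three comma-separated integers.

start (-2,4,1) = (f(1,0),f(0,1),f(1,1))
replace slot 3: 2·((-2)+4) − 1 = 3 → (-2,4,3)
replace slot 2: 2·((-2)+3) − 4 = -2 → (-2,-2,3)
replace slot 1: 2·((-2)+3) − (-2) = 4 → (4,-2,3)
replace slot 2: 2·(4+3) − (-2) = 16 → (4,16,3)

4,16,3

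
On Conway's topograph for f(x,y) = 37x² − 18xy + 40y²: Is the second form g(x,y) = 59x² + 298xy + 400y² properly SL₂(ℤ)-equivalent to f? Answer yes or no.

D₁ = -5596, D₂ = -5596
f: reduced (well bottom): (37,-18,40) with a≤c, −a<b≤a
g: translate: b→-56 (≡298 mod 118), so (59,298,400)→(59,-56,37)
g: flip: (59,-56,37)→(37,56,59)
g: translate: b→-18 (≡56 mod 74), so (37,56,59)→(37,-18,40)
g: reduced (well bottom): (37,-18,40) with a≤c, −a<b≤a
reduced forms (37, -18, 40) vs (37, -18, 40) ⇒ equivalent

yes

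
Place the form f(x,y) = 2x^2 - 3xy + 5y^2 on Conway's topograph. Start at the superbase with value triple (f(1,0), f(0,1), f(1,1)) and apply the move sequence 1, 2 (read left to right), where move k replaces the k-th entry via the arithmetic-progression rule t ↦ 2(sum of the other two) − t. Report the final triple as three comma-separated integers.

start (2,5,4) = (f(1,0),f(0,1),f(1,1))
replace slot 1: 2·(5+4) − 2 = 16 → (16,5,4)
replace slot 2: 2·(16+4) − 5 = 35 → (16,35,4)

16,35,4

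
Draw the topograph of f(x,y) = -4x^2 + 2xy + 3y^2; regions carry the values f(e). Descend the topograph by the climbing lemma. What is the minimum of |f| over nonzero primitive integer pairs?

river: ρ → (3,4,-3)
river: ρ → (-3,2,4)
river: ρ → (4,6,-1)
river: ρ → (-1,6,4)
river: ρ → (4,2,-3)
river: ρ → (-3,4,3)
river: ρ → (3,2,-4)
river: ρ → (-4,6,1)
river: ρ → (1,6,-4)
river: ρ → (-4,2,3)
closes: descent 0, river 10
min |a| on river = 1

1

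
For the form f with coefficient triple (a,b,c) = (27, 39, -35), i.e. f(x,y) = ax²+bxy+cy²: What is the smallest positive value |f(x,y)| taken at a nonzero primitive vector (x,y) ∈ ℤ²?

river: ρ → (-35,31,31)
river: ρ → (31,31,-35)
river: ρ → (-35,39,27)
river: ρ → (27,69,-5)
river: ρ → (-5,71,13)
river: ρ → (13,59,-35)
river: ρ → (-35,11,37)
river: ρ → (37,63,-9)
river: ρ → (-9,63,37)
river: ρ → (37,11,-35)
river: ρ → (-35,59,13)
river: ρ → (13,71,-5)
river: ρ → (-5,69,27)
river: ρ → (27,39,-35)
closes: descent 0, river 14
min |a| on river = 5

5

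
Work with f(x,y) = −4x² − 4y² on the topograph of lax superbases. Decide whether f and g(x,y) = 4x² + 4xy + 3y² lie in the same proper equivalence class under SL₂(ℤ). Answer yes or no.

D₁ = -64, D₂ = -32
discriminants differ ⇒ not SL₂(ℤ)-equivalent

no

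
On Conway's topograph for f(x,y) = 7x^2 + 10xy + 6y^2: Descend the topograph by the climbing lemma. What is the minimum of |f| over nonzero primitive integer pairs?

translate: b→-4 (≡10 mod 14), so (7,10,6)→(7,-4,3)
flip: (7,-4,3)→(3,4,7)
translate: b→-2 (≡4 mod 6), so (3,4,7)→(3,-2,6)
reduced (well bottom): (3,-2,6) with a≤c, −a<b≤a
well minimum = a = 3

3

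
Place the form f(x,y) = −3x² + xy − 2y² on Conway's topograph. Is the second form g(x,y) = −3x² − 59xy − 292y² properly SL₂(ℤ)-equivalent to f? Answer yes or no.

D₁ = -23, D₂ = -23
f is negative-definite; reduce −f:
−f: flip: (3,-1,2)→(2,1,3)
−f: reduced (well bottom): (2,1,3) with a≤c, −a<b≤a
flip sign back: reduced form of f is (-2,-1,-3)
g is negative-definite; reduce −g:
−g: translate: b→-1 (≡59 mod 6), so (3,59,292)→(3,-1,2)
−g: flip: (3,-1,2)→(2,1,3)
−g: reduced (well bottom): (2,1,3) with a≤c, −a<b≤a
flip sign back: reduced form of g is (-2,-1,-3)
reduced forms (-2, -1, -3) vs (-2, -1, -3) ⇒ equivalent

yes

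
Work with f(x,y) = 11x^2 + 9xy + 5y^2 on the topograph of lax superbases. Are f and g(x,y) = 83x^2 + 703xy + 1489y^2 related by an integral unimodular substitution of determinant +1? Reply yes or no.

D₁ = -139, D₂ = -139
f: flip: (11,9,5)→(5,-9,11)
f: translate: b→1 (≡-9 mod 10), so (5,-9,11)→(5,1,7)
f: reduced (well bottom): (5,1,7) with a≤c, −a<b≤a
g: translate: b→39 (≡703 mod 166), so (83,703,1489)→(83,39,5)
g: flip: (83,39,5)→(5,-39,83)
g: translate: b→1 (≡-39 mod 10), so (5,-39,83)→(5,1,7)
g: reduced (well bottom): (5,1,7) with a≤c, −a<b≤a
reduced forms (5, 1, 7) vs (5, 1, 7) ⇒ equivalent

yes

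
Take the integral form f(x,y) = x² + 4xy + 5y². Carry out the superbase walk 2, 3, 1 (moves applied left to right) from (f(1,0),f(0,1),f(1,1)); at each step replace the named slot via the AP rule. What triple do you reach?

start (1,5,10) = (f(1,0),f(0,1),f(1,1))
replace slot 2: 2·(1+10) − 5 = 17 → (1,17,10)
replace slot 3: 2·(1+17) − 10 = 26 → (1,17,26)
replace slot 1: 2·(17+26) − 1 = 85 → (85,17,26)

85,17,26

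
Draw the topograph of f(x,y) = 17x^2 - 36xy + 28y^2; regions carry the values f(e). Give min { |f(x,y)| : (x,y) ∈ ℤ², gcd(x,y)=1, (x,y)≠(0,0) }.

translate: b→-2 (≡-36 mod 34), so (17,-36,28)→(17,-2,9)
flip: (17,-2,9)→(9,2,17)
reduced (well bottom): (9,2,17) with a≤c, −a<b≤a
well minimum = a = 9

9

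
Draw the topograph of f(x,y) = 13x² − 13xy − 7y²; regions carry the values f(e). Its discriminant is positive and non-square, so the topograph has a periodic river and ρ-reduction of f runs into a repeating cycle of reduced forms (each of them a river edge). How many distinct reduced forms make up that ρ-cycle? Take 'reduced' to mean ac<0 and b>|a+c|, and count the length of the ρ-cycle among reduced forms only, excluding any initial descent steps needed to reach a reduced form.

D = 533, ⌊√D⌋ = 23
descent: ρ → (-7,13,13)  [lands on river]
river: ρ → (13,13,-7)
river: ρ → (-7,15,11)
river: ρ → (11,7,-11)
river: ρ → (-11,15,7)
river: ρ → (7,13,-13)
river: ρ → (-13,13,7)
river: ρ → (7,15,-11)
river: ρ → (-11,7,11)
river: ρ → (11,15,-7)
ρ-cycle length = 10 (tail of 1 descent step not counted)

10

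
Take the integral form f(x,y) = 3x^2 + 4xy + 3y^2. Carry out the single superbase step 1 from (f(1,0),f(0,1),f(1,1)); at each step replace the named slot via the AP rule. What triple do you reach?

start (3,3,10) = (f(1,0),f(0,1),f(1,1))
replace slot 1: 2·(3+10) − 3 = 23 → (23,3,10)

23,3,10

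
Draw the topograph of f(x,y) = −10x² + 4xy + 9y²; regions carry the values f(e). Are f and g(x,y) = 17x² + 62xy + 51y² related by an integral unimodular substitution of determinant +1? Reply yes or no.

D₁ = 376, D₂ = 376
river cycle of f (length 16): (9, 14, -5), (-5, 16, 6), (6, 8, -13), (-13, 18, 1), (1, 18, -13), (-13, 8, 6), (6, 16, -5), (-5, 14, 9), (9, 4, -10), (-10, 16, 3), … (6 more)
river cycle of g (length 16): (6, 8, -13), (-13, 18, 1), (1, 18, -13), (-13, 8, 6), (6, 16, -5), (-5, 14, 9), (9, 4, -10), (-10, 16, 3), (3, 14, -15), (-15, 16, 2), … (6 more)
cycles coincide ⇒ equivalent

yes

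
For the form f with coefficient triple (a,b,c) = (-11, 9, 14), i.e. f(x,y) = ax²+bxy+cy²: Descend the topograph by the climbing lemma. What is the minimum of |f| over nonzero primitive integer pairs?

river: ρ → (14,19,-6)
river: ρ → (-6,17,17)
river: ρ → (17,17,-6)
river: ρ → (-6,19,14)
river: ρ → (14,9,-11)
river: ρ → (-11,13,12)
river: ρ → (12,11,-12)
river: ρ → (-12,13,11)
river: ρ → (11,9,-14)
river: ρ → (-14,19,6)
river: ρ → (6,17,-17)
river: ρ → (-17,17,6)
river: ρ → (6,19,-14)
river: ρ → (-14,9,11)
river: ρ → (11,13,-12)
river: ρ → (-12,11,12)
river: ρ → (12,13,-11)
river: ρ → (-11,9,14)
closes: descent 0, river 18
min |a| on river = 6

6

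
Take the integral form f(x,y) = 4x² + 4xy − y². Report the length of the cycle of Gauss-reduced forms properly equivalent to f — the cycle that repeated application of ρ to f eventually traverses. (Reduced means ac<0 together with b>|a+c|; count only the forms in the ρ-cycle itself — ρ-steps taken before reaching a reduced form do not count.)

D = 32, ⌊√D⌋ = 5
river: ρ → (-1,4,4)
river: ρ → (4,4,-1)
ρ-cycle length = 2 (tail of 0 descent steps not counted)

2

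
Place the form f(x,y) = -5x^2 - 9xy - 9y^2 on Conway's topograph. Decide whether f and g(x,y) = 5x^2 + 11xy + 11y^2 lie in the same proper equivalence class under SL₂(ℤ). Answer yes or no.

D₁ = -99, D₂ = -99
f is negative-definite; reduce −f:
−f: translate: b→-1 (≡9 mod 10), so (5,9,9)→(5,-1,5)
−f: flip: (5,-1,5)→(5,1,5)
−f: reduced (well bottom): (5,1,5) with a≤c, −a<b≤a
flip sign back: reduced form of f is (-5,-1,-5)
g: translate: b→1 (≡11 mod 10), so (5,11,11)→(5,1,5)
g: reduced (well bottom): (5,1,5) with a≤c, −a<b≤a
reduced forms (-5, -1, -5) vs (5, 1, 5) ⇒ inequivalent

no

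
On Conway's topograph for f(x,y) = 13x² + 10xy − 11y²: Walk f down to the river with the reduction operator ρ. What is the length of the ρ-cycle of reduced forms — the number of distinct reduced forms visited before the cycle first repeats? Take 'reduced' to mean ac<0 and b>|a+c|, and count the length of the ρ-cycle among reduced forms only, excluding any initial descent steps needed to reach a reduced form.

D = 672, ⌊√D⌋ = 25
river: ρ → (-11,12,12)
river: ρ → (12,12,-11)
river: ρ → (-11,10,13)
river: ρ → (13,16,-8)
river: ρ → (-8,16,13)
river: ρ → (13,10,-11)
ρ-cycle length = 6 (tail of 0 descent steps not counted)

6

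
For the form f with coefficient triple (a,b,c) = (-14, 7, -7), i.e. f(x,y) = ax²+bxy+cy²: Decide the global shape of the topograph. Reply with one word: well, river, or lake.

D = b²−4ac = 7² − 4·(-14)·(-7) = -343
D < 0 ⇒ definite ⇒ every region one sign ⇒ single well

well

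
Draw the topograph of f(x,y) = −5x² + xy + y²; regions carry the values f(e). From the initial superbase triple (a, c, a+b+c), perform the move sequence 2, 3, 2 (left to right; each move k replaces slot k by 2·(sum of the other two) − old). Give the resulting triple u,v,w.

start (-5,1,-3) = (f(1,0),f(0,1),f(1,1))
replace slot 2: 2·((-5)+(-3)) − 1 = -17 → (-5,-17,-3)
replace slot 3: 2·((-5)+(-17)) − (-3) = -41 → (-5,-17,-41)
replace slot 2: 2·((-5)+(-41)) − (-17) = -75 → (-5,-75,-41)

-5,-75,-41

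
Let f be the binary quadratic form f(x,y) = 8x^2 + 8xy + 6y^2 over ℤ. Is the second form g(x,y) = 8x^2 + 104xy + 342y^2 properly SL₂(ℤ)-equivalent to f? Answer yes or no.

D₁ = -128, D₂ = -128
f: flip: (8,8,6)→(6,-8,8)
f: translate: b→4 (≡-8 mod 12), so (6,-8,8)→(6,4,6)
f: reduced (well bottom): (6,4,6) with a≤c, −a<b≤a
g: translate: b→8 (≡104 mod 16), so (8,104,342)→(8,8,6)
g: flip: (8,8,6)→(6,-8,8)
g: translate: b→4 (≡-8 mod 12), so (6,-8,8)→(6,4,6)
g: reduced (well bottom): (6,4,6) with a≤c, −a<b≤a
reduced forms (6, 4, 6) vs (6, 4, 6) ⇒ equivalent

yes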